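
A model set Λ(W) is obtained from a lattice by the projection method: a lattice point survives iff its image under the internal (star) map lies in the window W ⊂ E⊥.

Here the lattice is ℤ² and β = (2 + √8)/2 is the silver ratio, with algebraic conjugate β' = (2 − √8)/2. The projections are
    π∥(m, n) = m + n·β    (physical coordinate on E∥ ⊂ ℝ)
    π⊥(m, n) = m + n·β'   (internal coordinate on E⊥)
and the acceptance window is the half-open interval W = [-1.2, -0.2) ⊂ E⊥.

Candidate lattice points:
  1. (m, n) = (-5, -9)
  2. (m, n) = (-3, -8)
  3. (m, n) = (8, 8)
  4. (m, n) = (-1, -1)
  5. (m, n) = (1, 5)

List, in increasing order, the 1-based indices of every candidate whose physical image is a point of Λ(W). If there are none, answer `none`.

β' = (2−√8)/2 ≈ -0.41421.
[1] lift (-5,-9): star map gives -1.27208; window check -1.2 ≤ -1.27208 < -0.2 is false → out
[2] lift (-3,-8): star map gives 0.31371; window check -1.2 ≤ 0.31371 < -0.2 is false → out
[3] lift (8,8): star map gives 4.68629; window check -1.2 ≤ 4.68629 < -0.2 is false → out
[4] lift (-1,-1): star map gives -0.58579; window check -1.2 ≤ -0.58579 < -0.2 is true → IN Λ
[5] lift (1,5): star map gives -1.07107; window check -1.2 ≤ -1.07107 < -0.2 is true → IN Λ

4, 5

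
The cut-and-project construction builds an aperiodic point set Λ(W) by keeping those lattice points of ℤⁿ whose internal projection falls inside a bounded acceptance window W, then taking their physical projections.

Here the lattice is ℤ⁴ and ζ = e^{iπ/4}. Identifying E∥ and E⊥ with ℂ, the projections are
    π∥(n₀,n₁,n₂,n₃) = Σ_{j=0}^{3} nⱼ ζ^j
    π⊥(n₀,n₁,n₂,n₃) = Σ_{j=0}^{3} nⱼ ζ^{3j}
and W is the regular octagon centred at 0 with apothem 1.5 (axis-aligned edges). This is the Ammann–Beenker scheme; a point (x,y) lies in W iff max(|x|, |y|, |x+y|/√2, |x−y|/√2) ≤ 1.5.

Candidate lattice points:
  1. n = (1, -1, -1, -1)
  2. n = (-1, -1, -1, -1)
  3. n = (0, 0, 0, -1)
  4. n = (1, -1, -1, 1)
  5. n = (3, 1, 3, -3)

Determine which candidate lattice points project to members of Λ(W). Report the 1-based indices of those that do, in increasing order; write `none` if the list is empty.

Internal map: ζ^{3j} for j=0..3 gives (1,0), (−√2/2,√2/2), (0,−1), (√2/2,√2/2).
#1 (1, -1, -1, -1): internal (1.00000, -0.41421); octagon support 1.00000 vs apothem 1.5 → ∈ W
#2 (-1, -1, -1, -1): internal (-1.00000, -0.41421); octagon support 1.00000 vs apothem 1.5 → ∈ W
#3 (0, 0, 0, -1): internal (-0.70711, -0.70711); octagon support 1.00000 vs apothem 1.5 → ∈ W
#4 (1, -1, -1, 1): internal (2.41421, 1.00000); octagon support 2.41421 vs apothem 1.5 → ∉ W
#5 (3, 1, 3, -3): internal (0.17157, -4.41421); octagon support 4.41421 vs apothem 1.5 → ∉ W

1, 2, 3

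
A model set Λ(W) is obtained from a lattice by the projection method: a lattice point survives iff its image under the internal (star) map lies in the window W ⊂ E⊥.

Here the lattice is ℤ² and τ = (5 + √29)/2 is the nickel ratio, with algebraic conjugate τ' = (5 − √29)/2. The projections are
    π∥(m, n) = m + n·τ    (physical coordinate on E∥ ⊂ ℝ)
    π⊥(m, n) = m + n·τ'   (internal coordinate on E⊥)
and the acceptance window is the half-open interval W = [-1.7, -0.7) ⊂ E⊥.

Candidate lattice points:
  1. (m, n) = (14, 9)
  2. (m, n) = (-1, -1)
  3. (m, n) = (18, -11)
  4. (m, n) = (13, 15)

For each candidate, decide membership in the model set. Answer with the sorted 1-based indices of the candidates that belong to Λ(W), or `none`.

Compute τ' = (5−√29)/2 = -0.19258, so π⊥(m,n) = m -0.19258·n.
[1] lift (14,9): star map gives 12.26676; window check -1.7 ≤ 12.26676 < -0.7 is false → out
[2] lift (-1,-1): star map gives -0.80742; window check -1.7 ≤ -0.80742 < -0.7 is true → IN Λ
[3] lift (18,-11): star map gives 20.11841; window check -1.7 ≤ 20.11841 < -0.7 is false → out
[4] lift (13,15): star map gives 10.11126; window check -1.7 ≤ 10.11126 < -0.7 is false → out

2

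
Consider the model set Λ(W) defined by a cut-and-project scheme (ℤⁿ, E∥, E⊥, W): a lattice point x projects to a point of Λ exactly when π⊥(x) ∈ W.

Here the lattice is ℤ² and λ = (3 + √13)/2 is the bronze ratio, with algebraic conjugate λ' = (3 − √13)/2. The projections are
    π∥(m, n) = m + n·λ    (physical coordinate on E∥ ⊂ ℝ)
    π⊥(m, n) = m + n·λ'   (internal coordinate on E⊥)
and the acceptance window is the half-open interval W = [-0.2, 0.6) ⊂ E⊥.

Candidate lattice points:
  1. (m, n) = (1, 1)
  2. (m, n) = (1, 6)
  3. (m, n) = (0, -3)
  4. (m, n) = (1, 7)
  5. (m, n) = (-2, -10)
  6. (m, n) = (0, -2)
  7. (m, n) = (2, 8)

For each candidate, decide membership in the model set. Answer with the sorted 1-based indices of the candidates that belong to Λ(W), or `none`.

none

Compute λ' = (3−√13)/2 = -0.3028, so π⊥(m,n) = m -0.3028·n.
candidate 1: (m,n)=(1,1) → π∥ = 1+1·λ ≈ 4.3028, π⊥ = 1+1·λ' ≈ 0.6972 ∉ [-0.2, 0.6) ⇒ out
candidate 2: (m,n)=(1,6) → π∥ = 1+6·λ ≈ 20.8167, π⊥ = 1+6·λ' ≈ -0.8167 ∉ [-0.2, 0.6) ⇒ out
candidate 3: (m,n)=(0,-3) → π∥ = 0-3·λ ≈ -9.9083, π⊥ = 0-3·λ' ≈ 0.9083 ∉ [-0.2, 0.6) ⇒ out
candidate 4: (m,n)=(1,7) → π∥ = 1+7·λ ≈ 24.1194, π⊥ = 1+7·λ' ≈ -1.1194 ∉ [-0.2, 0.6) ⇒ out
candidate 5: (m,n)=(-2,-10) → π∥ = -2-10·λ ≈ -35.0278, π⊥ = -2-10·λ' ≈ 1.0278 ∉ [-0.2, 0.6) ⇒ out
candidate 6: (m,n)=(0,-2) → π∥ = 0-2·λ ≈ -6.6056, π⊥ = 0-2·λ' ≈ 0.6056 ∉ [-0.2, 0.6) ⇒ out
candidate 7: (m,n)=(2,8) → π∥ = 2+8·λ ≈ 28.4222, π⊥ = 2+8·λ' ≈ -0.4222 ∉ [-0.2, 0.6) ⇒ out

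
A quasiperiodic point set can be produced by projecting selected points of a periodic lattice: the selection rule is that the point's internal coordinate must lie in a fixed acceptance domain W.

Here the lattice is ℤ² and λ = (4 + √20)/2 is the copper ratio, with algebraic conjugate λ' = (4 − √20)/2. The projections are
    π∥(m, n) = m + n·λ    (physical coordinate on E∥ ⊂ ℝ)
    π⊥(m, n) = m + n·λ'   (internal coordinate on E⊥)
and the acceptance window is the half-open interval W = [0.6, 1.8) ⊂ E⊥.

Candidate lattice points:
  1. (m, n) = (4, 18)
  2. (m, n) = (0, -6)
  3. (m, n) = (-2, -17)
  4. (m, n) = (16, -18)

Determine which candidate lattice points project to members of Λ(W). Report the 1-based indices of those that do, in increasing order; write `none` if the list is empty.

2

Numerically λ ≈ 4.23607 and λ' = −1/λ ≈ -0.23607.
[1] lift (4,18): star map gives -0.24922; window check 0.6 ≤ -0.24922 < 1.8 is false → out
[2] lift (0,-6): star map gives 1.41641; window check 0.6 ≤ 1.41641 < 1.8 is true → IN Λ
[3] lift (-2,-17): star map gives 2.01316; window check 0.6 ≤ 2.01316 < 1.8 is false → out
[4] lift (16,-18): star map gives 20.24922; window check 0.6 ≤ 20.24922 < 1.8 is false → out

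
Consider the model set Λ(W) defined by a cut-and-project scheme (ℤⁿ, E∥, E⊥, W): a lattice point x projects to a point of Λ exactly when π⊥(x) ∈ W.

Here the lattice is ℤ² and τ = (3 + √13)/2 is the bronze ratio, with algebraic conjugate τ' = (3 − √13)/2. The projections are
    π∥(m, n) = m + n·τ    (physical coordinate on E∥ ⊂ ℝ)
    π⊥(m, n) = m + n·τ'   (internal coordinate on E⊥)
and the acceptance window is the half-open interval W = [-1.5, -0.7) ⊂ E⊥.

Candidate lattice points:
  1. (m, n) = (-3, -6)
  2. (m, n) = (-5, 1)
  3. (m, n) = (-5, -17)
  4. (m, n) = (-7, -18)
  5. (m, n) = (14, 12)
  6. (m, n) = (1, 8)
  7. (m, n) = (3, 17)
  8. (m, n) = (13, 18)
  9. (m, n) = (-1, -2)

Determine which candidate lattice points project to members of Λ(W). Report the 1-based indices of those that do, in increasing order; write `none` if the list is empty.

1, 6

τ' = (3−√13)/2 ≈ -0.3028.
candidate 1: (m,n)=(-3,-6) → π∥ = -3-6·τ ≈ -22.8167, π⊥ = -3-6·τ' ≈ -1.1833 ∈ [-1.5, -0.7) ⇒ IN Λ
candidate 2: (m,n)=(-5,1) → π∥ = -5+1·τ ≈ -1.6972, π⊥ = -5+1·τ' ≈ -5.3028 ∉ [-1.5, -0.7) ⇒ out
candidate 3: (m,n)=(-5,-17) → π∥ = -5-17·τ ≈ -61.1472, π⊥ = -5-17·τ' ≈ 0.1472 ∉ [-1.5, -0.7) ⇒ out
candidate 4: (m,n)=(-7,-18) → π∥ = -7-18·τ ≈ -66.4500, π⊥ = -7-18·τ' ≈ -1.5500 ∉ [-1.5, -0.7) ⇒ out
candidate 5: (m,n)=(14,12) → π∥ = 14+12·τ ≈ 53.6333, π⊥ = 14+12·τ' ≈ 10.3667 ∉ [-1.5, -0.7) ⇒ out
candidate 6: (m,n)=(1,8) → π∥ = 1+8·τ ≈ 27.4222, π⊥ = 1+8·τ' ≈ -1.4222 ∈ [-1.5, -0.7) ⇒ IN Λ
candidate 7: (m,n)=(3,17) → π∥ = 3+17·τ ≈ 59.1472, π⊥ = 3+17·τ' ≈ -2.1472 ∉ [-1.5, -0.7) ⇒ out
candidate 8: (m,n)=(13,18) → π∥ = 13+18·τ ≈ 72.4500, π⊥ = 13+18·τ' ≈ 7.5500 ∉ [-1.5, -0.7) ⇒ out
candidate 9: (m,n)=(-1,-2) → π∥ = -1-2·τ ≈ -7.6056, π⊥ = -1-2·τ' ≈ -0.3944 ∉ [-1.5, -0.7) ⇒ out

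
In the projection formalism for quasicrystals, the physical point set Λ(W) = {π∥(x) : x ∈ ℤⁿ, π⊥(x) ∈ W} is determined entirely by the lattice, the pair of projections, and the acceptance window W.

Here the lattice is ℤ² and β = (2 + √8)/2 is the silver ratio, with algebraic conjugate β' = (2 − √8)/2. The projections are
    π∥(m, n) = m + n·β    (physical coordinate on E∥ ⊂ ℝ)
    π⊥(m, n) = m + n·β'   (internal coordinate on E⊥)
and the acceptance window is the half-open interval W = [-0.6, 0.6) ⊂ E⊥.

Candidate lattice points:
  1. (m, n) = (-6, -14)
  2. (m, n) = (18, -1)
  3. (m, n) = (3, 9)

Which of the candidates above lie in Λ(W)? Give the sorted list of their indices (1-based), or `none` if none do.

1

β' = (2−√8)/2 ≈ -0.41421.
candidate 1: (m,n)=(-6,-14) → π∥ = -6-14·β ≈ -39.79899, π⊥ = -6-14·β' ≈ -0.20101 ∈ [-0.6, 0.6) ⇒ IN Λ
candidate 2: (m,n)=(18,-1) → π∥ = 18-1·β ≈ 15.58579, π⊥ = 18-1·β' ≈ 18.41421 ∉ [-0.6, 0.6) ⇒ out
candidate 3: (m,n)=(3,9) → π∥ = 3+9·β ≈ 24.72792, π⊥ = 3+9·β' ≈ -0.72792 ∉ [-0.6, 0.6) ⇒ out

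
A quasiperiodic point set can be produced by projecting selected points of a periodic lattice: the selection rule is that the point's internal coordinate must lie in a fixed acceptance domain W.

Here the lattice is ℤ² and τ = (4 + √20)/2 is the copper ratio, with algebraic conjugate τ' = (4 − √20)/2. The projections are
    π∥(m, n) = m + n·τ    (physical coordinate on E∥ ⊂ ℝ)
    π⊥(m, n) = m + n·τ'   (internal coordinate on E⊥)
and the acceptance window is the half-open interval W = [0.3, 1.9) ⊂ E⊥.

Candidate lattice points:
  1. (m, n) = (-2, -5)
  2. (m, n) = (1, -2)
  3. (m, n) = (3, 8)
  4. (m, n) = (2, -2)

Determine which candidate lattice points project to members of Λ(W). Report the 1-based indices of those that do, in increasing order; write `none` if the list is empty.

2, 3

Compute τ' = (4−√20)/2 = -0.236068, so π⊥(m,n) = m -0.236068·n.
[1] lift (-2,-5): star map gives -0.819660; window check 0.3 ≤ -0.819660 < 1.9 is false → out
[2] lift (1,-2): star map gives 1.472136; window check 0.3 ≤ 1.472136 < 1.9 is true → IN Λ
[3] lift (3,8): star map gives 1.111456; window check 0.3 ≤ 1.111456 < 1.9 is true → IN Λ
[4] lift (2,-2): star map gives 2.472136; window check 0.3 ≤ 2.472136 < 1.9 is false → out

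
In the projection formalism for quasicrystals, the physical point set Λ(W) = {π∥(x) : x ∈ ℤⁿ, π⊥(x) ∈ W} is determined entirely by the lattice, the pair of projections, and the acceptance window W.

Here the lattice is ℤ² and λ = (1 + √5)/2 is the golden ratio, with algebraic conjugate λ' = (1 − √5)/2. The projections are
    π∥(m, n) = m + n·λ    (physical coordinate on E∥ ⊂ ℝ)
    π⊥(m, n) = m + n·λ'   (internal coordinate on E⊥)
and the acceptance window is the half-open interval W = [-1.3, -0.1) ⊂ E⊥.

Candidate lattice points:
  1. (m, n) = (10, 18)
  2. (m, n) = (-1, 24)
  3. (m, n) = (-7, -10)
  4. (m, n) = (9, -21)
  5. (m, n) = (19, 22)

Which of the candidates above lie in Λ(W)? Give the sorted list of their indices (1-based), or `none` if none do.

1, 3

λ' = (1−√5)/2 ≈ -0.618034.
#1 (10,18): internal coord 10 + (18)·λ' = -1.124612; -1.124612 ∈ [-1.3, -0.1) → IN Λ
#2 (-1,24): internal coord -1 + (24)·λ' = -15.832816; -15.832816 ∉ [-1.3, -0.1) → out
#3 (-7,-10): internal coord -7 + (-10)·λ' = -0.819660; -0.819660 ∈ [-1.3, -0.1) → IN Λ
#4 (9,-21): internal coord 9 + (-21)·λ' = +21.978714; +21.978714 ∉ [-1.3, -0.1) → out
#5 (19,22): internal coord 19 + (22)·λ' = +5.403252; +5.403252 ∉ [-1.3, -0.1) → out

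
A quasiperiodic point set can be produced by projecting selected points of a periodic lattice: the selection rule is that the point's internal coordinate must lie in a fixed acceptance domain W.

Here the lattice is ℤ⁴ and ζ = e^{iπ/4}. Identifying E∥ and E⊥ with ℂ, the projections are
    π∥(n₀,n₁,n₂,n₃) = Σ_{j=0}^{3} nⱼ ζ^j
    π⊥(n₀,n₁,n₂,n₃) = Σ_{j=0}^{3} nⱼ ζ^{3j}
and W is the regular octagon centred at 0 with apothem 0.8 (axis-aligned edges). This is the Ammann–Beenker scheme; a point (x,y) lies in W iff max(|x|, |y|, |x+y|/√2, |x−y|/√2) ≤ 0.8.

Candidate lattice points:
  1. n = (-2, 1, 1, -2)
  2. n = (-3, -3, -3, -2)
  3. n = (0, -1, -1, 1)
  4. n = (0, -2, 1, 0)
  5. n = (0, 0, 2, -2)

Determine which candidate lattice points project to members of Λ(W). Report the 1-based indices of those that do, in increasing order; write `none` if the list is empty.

none

With ζ = e^{iπ/4} the internal vectors are ζ^0,ζ^3,ζ^6,ζ^9.
candidate 1: n = (-2, 1, 1, -2) → π⊥ ≈ (-4.12132, -1.70711); max(|x|,|y|,|x±y|/√2) = 4.12132 > 0.8 ⇒ ∉ W
candidate 2: n = (-3, -3, -3, -2) → π⊥ ≈ (-2.29289, -0.53553); max(|x|,|y|,|x±y|/√2) = 2.29289 > 0.8 ⇒ ∉ W
candidate 3: n = (0, -1, -1, 1) → π⊥ ≈ (+1.41421, +1.00000); max(|x|,|y|,|x±y|/√2) = 1.70711 > 0.8 ⇒ ∉ W
candidate 4: n = (0, -2, 1, 0) → π⊥ ≈ (+1.41421, -2.41421); max(|x|,|y|,|x±y|/√2) = 2.70711 > 0.8 ⇒ ∉ W
candidate 5: n = (0, 0, 2, -2) → π⊥ ≈ (-1.41421, -3.41421); max(|x|,|y|,|x±y|/√2) = 3.41421 > 0.8 ⇒ ∉ W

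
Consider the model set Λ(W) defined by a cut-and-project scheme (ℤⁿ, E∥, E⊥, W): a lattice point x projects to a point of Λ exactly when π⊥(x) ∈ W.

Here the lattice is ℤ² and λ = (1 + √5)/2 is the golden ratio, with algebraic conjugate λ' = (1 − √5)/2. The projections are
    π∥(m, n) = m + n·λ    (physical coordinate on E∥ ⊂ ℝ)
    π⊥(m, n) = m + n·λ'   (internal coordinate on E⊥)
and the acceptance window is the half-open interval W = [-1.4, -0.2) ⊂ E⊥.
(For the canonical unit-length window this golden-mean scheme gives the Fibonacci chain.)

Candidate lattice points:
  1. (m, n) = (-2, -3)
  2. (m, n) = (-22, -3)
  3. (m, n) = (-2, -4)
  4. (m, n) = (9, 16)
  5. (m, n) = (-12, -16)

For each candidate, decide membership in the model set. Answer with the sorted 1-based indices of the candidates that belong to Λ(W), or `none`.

Compute λ' = (1−√5)/2 = -0.61803, so π⊥(m,n) = m -0.61803·n.
candidate 1: (m,n)=(-2,-3) → π∥ = -2-3·λ ≈ -6.85410, π⊥ = -2-3·λ' ≈ -0.14590 ∉ [-1.4, -0.2) ⇒ out
candidate 2: (m,n)=(-22,-3) → π∥ = -22-3·λ ≈ -26.85410, π⊥ = -22-3·λ' ≈ -20.14590 ∉ [-1.4, -0.2) ⇒ out
candidate 3: (m,n)=(-2,-4) → π∥ = -2-4·λ ≈ -8.47214, π⊥ = -2-4·λ' ≈ 0.47214 ∉ [-1.4, -0.2) ⇒ out
candidate 4: (m,n)=(9,16) → π∥ = 9+16·λ ≈ 34.88854, π⊥ = 9+16·λ' ≈ -0.88854 ∈ [-1.4, -0.2) ⇒ IN Λ
candidate 5: (m,n)=(-12,-16) → π∥ = -12-16·λ ≈ -37.88854, π⊥ = -12-16·λ' ≈ -2.11146 ∉ [-1.4, -0.2) ⇒ out

4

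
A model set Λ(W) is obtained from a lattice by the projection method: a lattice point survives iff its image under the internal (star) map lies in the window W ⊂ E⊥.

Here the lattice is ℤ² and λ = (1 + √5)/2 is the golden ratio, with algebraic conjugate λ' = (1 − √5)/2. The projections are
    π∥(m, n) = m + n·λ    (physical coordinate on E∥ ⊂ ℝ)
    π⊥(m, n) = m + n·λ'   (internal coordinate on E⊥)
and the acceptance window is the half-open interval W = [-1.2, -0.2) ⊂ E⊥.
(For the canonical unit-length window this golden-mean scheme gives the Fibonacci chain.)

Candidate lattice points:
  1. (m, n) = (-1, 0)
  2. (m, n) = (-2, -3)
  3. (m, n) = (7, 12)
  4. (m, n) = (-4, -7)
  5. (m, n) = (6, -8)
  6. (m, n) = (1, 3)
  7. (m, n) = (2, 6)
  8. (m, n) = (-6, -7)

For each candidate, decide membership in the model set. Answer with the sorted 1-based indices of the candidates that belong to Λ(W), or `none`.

1, 3, 6

Numerically λ ≈ 1.6180 and λ' = −1/λ ≈ -0.6180.
#1 (-1,0): internal coord -1 + (0)·λ' = -1.0000; -1.0000 ∈ [-1.2, -0.2) → IN Λ
#2 (-2,-3): internal coord -2 + (-3)·λ' = -0.1459; -0.1459 ∉ [-1.2, -0.2) → out
#3 (7,12): internal coord 7 + (12)·λ' = -0.4164; -0.4164 ∈ [-1.2, -0.2) → IN Λ
#4 (-4,-7): internal coord -4 + (-7)·λ' = +0.3262; +0.3262 ∉ [-1.2, -0.2) → out
#5 (6,-8): internal coord 6 + (-8)·λ' = +10.9443; +10.9443 ∉ [-1.2, -0.2) → out
#6 (1,3): internal coord 1 + (3)·λ' = -0.8541; -0.8541 ∈ [-1.2, -0.2) → IN Λ
#7 (2,6): internal coord 2 + (6)·λ' = -1.7082; -1.7082 ∉ [-1.2, -0.2) → out
#8 (-6,-7): internal coord -6 + (-7)·λ' = -1.6738; -1.6738 ∉ [-1.2, -0.2) → out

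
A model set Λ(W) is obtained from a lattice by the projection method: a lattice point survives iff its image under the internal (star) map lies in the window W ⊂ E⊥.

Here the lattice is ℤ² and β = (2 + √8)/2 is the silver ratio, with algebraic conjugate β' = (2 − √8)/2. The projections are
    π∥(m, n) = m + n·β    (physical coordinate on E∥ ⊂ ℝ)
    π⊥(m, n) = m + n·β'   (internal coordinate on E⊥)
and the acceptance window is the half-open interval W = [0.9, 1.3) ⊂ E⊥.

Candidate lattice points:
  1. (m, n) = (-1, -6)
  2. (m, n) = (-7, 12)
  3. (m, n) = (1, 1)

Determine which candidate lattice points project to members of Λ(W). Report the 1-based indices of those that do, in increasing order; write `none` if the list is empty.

none

β' = (2−√8)/2 ≈ -0.41421.
[1] lift (-1,-6): star map gives 1.48528; window check 0.9 ≤ 1.48528 < 1.3 is false → out
[2] lift (-7,12): star map gives -11.97056; window check 0.9 ≤ -11.97056 < 1.3 is false → out
[3] lift (1,1): star map gives 0.58579; window check 0.9 ≤ 0.58579 < 1.3 is false → out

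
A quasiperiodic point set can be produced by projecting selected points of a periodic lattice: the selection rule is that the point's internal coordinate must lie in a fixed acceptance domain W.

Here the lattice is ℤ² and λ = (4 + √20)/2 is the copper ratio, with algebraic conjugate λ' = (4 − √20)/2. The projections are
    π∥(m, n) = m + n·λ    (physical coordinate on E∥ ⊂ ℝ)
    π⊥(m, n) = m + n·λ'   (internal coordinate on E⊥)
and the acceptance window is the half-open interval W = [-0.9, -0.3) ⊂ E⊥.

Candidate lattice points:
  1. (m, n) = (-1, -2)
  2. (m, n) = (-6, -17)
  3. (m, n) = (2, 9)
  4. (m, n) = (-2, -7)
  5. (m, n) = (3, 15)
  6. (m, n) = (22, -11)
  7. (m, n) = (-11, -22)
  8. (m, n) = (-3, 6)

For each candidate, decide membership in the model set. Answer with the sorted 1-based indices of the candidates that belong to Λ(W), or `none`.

Compute λ' = (4−√20)/2 = -0.23607, so π⊥(m,n) = m -0.23607·n.
#1 (-1,-2): internal coord -1 + (-2)·λ' = -0.52786; -0.52786 ∈ [-0.9, -0.3) → IN Λ
#2 (-6,-17): internal coord -6 + (-17)·λ' = -1.98684; -1.98684 ∉ [-0.9, -0.3) → out
#3 (2,9): internal coord 2 + (9)·λ' = -0.12461; -0.12461 ∉ [-0.9, -0.3) → out
#4 (-2,-7): internal coord -2 + (-7)·λ' = -0.34752; -0.34752 ∈ [-0.9, -0.3) → IN Λ
#5 (3,15): internal coord 3 + (15)·λ' = -0.54102; -0.54102 ∈ [-0.9, -0.3) → IN Λ
#6 (22,-11): internal coord 22 + (-11)·λ' = +24.59675; +24.59675 ∉ [-0.9, -0.3) → out
#7 (-11,-22): internal coord -11 + (-22)·λ' = -5.80650; -5.80650 ∉ [-0.9, -0.3) → out
#8 (-3,6): internal coord -3 + (6)·λ' = -4.41641; -4.41641 ∉ [-0.9, -0.3) → out

1, 4, 5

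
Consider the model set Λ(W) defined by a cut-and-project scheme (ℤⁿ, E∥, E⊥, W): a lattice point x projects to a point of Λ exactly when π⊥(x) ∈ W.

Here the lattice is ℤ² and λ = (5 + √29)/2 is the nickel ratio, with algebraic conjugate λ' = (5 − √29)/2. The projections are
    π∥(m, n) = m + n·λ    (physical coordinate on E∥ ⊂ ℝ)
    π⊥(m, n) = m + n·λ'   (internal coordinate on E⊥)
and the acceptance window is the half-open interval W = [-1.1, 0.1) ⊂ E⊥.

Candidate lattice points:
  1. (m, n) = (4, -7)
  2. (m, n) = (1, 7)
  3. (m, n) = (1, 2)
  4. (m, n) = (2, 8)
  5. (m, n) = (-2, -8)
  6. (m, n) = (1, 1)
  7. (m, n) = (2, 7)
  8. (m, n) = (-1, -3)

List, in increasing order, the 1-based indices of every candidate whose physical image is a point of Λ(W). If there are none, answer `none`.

2, 5, 8

Compute λ' = (5−√29)/2 = -0.19258, so π⊥(m,n) = m -0.19258·n.
candidate 1: (m,n)=(4,-7) → π∥ = 4-7·λ ≈ -32.34808, π⊥ = 4-7·λ' ≈ 5.34808 ∉ [-1.1, 0.1) ⇒ out
candidate 2: (m,n)=(1,7) → π∥ = 1+7·λ ≈ 37.34808, π⊥ = 1+7·λ' ≈ -0.34808 ∈ [-1.1, 0.1) ⇒ IN Λ
candidate 3: (m,n)=(1,2) → π∥ = 1+2·λ ≈ 11.38516, π⊥ = 1+2·λ' ≈ 0.61484 ∉ [-1.1, 0.1) ⇒ out
candidate 4: (m,n)=(2,8) → π∥ = 2+8·λ ≈ 43.54066, π⊥ = 2+8·λ' ≈ 0.45934 ∉ [-1.1, 0.1) ⇒ out
candidate 5: (m,n)=(-2,-8) → π∥ = -2-8·λ ≈ -43.54066, π⊥ = -2-8·λ' ≈ -0.45934 ∈ [-1.1, 0.1) ⇒ IN Λ
candidate 6: (m,n)=(1,1) → π∥ = 1+1·λ ≈ 6.19258, π⊥ = 1+1·λ' ≈ 0.80742 ∉ [-1.1, 0.1) ⇒ out
candidate 7: (m,n)=(2,7) → π∥ = 2+7·λ ≈ 38.34808, π⊥ = 2+7·λ' ≈ 0.65192 ∉ [-1.1, 0.1) ⇒ out
candidate 8: (m,n)=(-1,-3) → π∥ = -1-3·λ ≈ -16.57775, π⊥ = -1-3·λ' ≈ -0.42225 ∈ [-1.1, 0.1) ⇒ IN Λ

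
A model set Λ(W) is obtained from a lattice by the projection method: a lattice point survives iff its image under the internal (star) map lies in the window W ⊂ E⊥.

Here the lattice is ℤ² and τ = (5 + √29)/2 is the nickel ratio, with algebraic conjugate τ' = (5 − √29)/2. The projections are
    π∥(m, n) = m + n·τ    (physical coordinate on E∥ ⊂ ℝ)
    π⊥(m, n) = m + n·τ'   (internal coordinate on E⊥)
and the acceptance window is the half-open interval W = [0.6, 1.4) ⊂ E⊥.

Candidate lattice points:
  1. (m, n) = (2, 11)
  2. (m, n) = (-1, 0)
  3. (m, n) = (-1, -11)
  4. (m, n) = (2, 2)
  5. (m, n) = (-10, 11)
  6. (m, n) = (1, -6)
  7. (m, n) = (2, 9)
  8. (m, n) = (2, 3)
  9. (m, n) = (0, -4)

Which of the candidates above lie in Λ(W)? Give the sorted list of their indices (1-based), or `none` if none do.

τ' = (5−√29)/2 ≈ -0.1926.
#1 (2,11): internal coord 2 + (11)·τ' = -0.1184; -0.1184 ∉ [0.6, 1.4) → out
#2 (-1,0): internal coord -1 + (0)·τ' = -1.0000; -1.0000 ∉ [0.6, 1.4) → out
#3 (-1,-11): internal coord -1 + (-11)·τ' = +1.1184; +1.1184 ∈ [0.6, 1.4) → IN Λ
#4 (2,2): internal coord 2 + (2)·τ' = +1.6148; +1.6148 ∉ [0.6, 1.4) → out
#5 (-10,11): internal coord -10 + (11)·τ' = -12.1184; -12.1184 ∉ [0.6, 1.4) → out
#6 (1,-6): internal coord 1 + (-6)·τ' = +2.1555; +2.1555 ∉ [0.6, 1.4) → out
#7 (2,9): internal coord 2 + (9)·τ' = +0.2668; +0.2668 ∉ [0.6, 1.4) → out
#8 (2,3): internal coord 2 + (3)·τ' = +1.4223; +1.4223 ∉ [0.6, 1.4) → out
#9 (0,-4): internal coord 0 + (-4)·τ' = +0.7703; +0.7703 ∈ [0.6, 1.4) → IN Λ

3, 9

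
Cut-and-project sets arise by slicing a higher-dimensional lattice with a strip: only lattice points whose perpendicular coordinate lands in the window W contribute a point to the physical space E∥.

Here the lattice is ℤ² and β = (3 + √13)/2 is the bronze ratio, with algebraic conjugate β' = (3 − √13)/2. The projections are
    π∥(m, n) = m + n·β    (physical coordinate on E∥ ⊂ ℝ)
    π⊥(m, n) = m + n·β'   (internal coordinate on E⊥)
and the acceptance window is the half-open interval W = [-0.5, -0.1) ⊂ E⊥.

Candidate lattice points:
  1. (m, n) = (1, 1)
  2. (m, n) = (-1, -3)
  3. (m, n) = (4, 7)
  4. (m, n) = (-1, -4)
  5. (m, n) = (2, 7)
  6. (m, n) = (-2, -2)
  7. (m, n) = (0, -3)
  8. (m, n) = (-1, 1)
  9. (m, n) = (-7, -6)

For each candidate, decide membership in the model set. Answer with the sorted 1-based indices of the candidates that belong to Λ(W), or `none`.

5

β' = (3−√13)/2 ≈ -0.3028.
candidate 1: (m,n)=(1,1) → π∥ = 1+1·β ≈ 4.3028, π⊥ = 1+1·β' ≈ 0.6972 ∉ [-0.5, -0.1) ⇒ out
candidate 2: (m,n)=(-1,-3) → π∥ = -1-3·β ≈ -10.9083, π⊥ = -1-3·β' ≈ -0.0917 ∉ [-0.5, -0.1) ⇒ out
candidate 3: (m,n)=(4,7) → π∥ = 4+7·β ≈ 27.1194, π⊥ = 4+7·β' ≈ 1.8806 ∉ [-0.5, -0.1) ⇒ out
candidate 4: (m,n)=(-1,-4) → π∥ = -1-4·β ≈ -14.2111, π⊥ = -1-4·β' ≈ 0.2111 ∉ [-0.5, -0.1) ⇒ out
candidate 5: (m,n)=(2,7) → π∥ = 2+7·β ≈ 25.1194, π⊥ = 2+7·β' ≈ -0.1194 ∈ [-0.5, -0.1) ⇒ IN Λ
candidate 6: (m,n)=(-2,-2) → π∥ = -2-2·β ≈ -8.6056, π⊥ = -2-2·β' ≈ -1.3944 ∉ [-0.5, -0.1) ⇒ out
candidate 7: (m,n)=(0,-3) → π∥ = 0-3·β ≈ -9.9083, π⊥ = 0-3·β' ≈ 0.9083 ∉ [-0.5, -0.1) ⇒ out
candidate 8: (m,n)=(-1,1) → π∥ = -1+1·β ≈ 2.3028, π⊥ = -1+1·β' ≈ -1.3028 ∉ [-0.5, -0.1) ⇒ out
candidate 9: (m,n)=(-7,-6) → π∥ = -7-6·β ≈ -26.8167, π⊥ = -7-6·β' ≈ -5.1833 ∉ [-0.5, -0.1) ⇒ out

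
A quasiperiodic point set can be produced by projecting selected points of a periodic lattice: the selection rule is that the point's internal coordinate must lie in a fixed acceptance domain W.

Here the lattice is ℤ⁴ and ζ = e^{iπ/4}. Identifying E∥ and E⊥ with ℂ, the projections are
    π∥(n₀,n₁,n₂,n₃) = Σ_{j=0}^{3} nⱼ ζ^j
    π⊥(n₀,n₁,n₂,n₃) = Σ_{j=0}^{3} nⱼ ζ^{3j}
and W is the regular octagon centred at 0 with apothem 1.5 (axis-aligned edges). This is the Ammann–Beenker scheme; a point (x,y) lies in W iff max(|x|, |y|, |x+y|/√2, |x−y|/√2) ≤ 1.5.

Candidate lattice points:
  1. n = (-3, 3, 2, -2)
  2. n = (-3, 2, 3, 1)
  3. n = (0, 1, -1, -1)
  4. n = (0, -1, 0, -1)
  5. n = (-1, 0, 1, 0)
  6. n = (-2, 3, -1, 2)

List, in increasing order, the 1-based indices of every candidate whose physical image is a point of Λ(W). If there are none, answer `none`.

π⊥(n) = n₀ + n₁ζ³ + n₂ζ⁶ + n₃ζ⁹ where ζ = e^{iπ/4}.
#1 (-3, 3, 2, -2): internal (-6.535534, -1.292893); octagon support 6.535534 vs apothem 1.5 → ∉ W
#2 (-3, 2, 3, 1): internal (-3.707107, -0.878680); octagon support 3.707107 vs apothem 1.5 → ∉ W
#3 (0, 1, -1, -1): internal (-1.414214, 1.000000); octagon support 1.707107 vs apothem 1.5 → ∉ W
#4 (0, -1, 0, -1): internal (0.000000, -1.414214); octagon support 1.414214 vs apothem 1.5 → ∈ W
#5 (-1, 0, 1, 0): internal (-1.000000, -1.000000); octagon support 1.414214 vs apothem 1.5 → ∈ W
#6 (-2, 3, -1, 2): internal (-2.707107, 4.535534); octagon support 5.121320 vs apothem 1.5 → ∉ W

4, 5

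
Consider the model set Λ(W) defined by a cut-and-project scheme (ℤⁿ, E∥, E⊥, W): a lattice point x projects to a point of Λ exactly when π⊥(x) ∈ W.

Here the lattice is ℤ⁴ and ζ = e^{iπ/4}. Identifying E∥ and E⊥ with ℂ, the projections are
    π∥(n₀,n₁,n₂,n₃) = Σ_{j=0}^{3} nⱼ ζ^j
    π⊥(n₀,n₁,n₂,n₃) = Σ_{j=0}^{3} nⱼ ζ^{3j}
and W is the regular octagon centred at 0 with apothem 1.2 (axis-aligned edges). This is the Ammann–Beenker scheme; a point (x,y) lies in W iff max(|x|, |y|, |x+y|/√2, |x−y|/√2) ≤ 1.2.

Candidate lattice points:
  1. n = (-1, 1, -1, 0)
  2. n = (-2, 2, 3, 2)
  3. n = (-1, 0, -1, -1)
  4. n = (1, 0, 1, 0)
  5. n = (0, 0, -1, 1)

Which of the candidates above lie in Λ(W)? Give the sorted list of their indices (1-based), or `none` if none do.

none

Internal map: ζ^{3j} for j=0..3 gives (1,0), (−√2/2,√2/2), (0,−1), (√2/2,√2/2).
candidate 1: n = (-1, 1, -1, 0) → π⊥ ≈ (-1.707107, +1.707107); max(|x|,|y|,|x±y|/√2) = 2.414214 > 1.2 ⇒ ∉ W
candidate 2: n = (-2, 2, 3, 2) → π⊥ ≈ (-2.000000, -0.171573); max(|x|,|y|,|x±y|/√2) = 2.000000 > 1.2 ⇒ ∉ W
candidate 3: n = (-1, 0, -1, -1) → π⊥ ≈ (-1.707107, +0.292893); max(|x|,|y|,|x±y|/√2) = 1.707107 > 1.2 ⇒ ∉ W
candidate 4: n = (1, 0, 1, 0) → π⊥ ≈ (+1.000000, -1.000000); max(|x|,|y|,|x±y|/√2) = 1.414214 > 1.2 ⇒ ∉ W
candidate 5: n = (0, 0, -1, 1) → π⊥ ≈ (+0.707107, +1.707107); max(|x|,|y|,|x±y|/√2) = 1.707107 > 1.2 ⇒ ∉ W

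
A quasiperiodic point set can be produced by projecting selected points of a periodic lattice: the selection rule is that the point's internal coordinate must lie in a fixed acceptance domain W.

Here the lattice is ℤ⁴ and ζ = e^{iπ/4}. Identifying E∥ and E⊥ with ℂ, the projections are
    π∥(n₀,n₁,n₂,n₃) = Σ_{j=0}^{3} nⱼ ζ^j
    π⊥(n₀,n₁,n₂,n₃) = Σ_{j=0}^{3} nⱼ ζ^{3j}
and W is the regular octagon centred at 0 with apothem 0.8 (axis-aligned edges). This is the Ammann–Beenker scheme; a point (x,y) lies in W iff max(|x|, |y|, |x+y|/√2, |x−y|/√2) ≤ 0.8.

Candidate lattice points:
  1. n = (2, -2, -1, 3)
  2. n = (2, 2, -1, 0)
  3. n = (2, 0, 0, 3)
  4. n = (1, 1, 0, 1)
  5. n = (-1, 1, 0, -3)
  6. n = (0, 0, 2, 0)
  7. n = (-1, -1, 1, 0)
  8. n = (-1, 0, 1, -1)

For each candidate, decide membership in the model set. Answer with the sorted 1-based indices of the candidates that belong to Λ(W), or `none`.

π⊥(n) = n₀ + n₁ζ³ + n₂ζ⁶ + n₃ζ⁹ where ζ = e^{iπ/4}.
#1 (2, -2, -1, 3): internal (5.535534, 1.707107); octagon support 5.535534 vs apothem 0.8 → ∉ W
#2 (2, 2, -1, 0): internal (0.585786, 2.414214); octagon support 2.414214 vs apothem 0.8 → ∉ W
#3 (2, 0, 0, 3): internal (4.121320, 2.121320); octagon support 4.414214 vs apothem 0.8 → ∉ W
#4 (1, 1, 0, 1): internal (1.000000, 1.414214); octagon support 1.707107 vs apothem 0.8 → ∉ W
#5 (-1, 1, 0, -3): internal (-3.828427, -1.414214); octagon support 3.828427 vs apothem 0.8 → ∉ W
#6 (0, 0, 2, 0): internal (0.000000, -2.000000); octagon support 2.000000 vs apothem 0.8 → ∉ W
#7 (-1, -1, 1, 0): internal (-0.292893, -1.707107); octagon support 1.707107 vs apothem 0.8 → ∉ W
#8 (-1, 0, 1, -1): internal (-1.707107, -1.707107); octagon support 2.414214 vs apothem 0.8 → ∉ W

none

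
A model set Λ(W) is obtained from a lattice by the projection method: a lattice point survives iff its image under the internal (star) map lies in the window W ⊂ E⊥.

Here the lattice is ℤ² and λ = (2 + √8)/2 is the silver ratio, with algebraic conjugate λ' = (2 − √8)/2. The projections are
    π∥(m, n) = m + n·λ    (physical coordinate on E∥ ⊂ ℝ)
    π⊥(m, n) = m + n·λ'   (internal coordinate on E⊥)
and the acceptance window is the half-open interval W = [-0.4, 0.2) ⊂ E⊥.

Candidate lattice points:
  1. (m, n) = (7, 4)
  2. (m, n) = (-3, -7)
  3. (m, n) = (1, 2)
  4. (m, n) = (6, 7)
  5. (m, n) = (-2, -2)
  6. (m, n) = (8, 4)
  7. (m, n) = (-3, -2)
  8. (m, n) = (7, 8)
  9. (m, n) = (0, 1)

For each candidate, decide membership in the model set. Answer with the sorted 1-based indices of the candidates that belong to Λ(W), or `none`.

λ' = (2−√8)/2 ≈ -0.41421.
#1 (7,4): internal coord 7 + (4)·λ' = +5.34315; +5.34315 ∉ [-0.4, 0.2) → out
#2 (-3,-7): internal coord -3 + (-7)·λ' = -0.10051; -0.10051 ∈ [-0.4, 0.2) → IN Λ
#3 (1,2): internal coord 1 + (2)·λ' = +0.17157; +0.17157 ∈ [-0.4, 0.2) → IN Λ
#4 (6,7): internal coord 6 + (7)·λ' = +3.10051; +3.10051 ∉ [-0.4, 0.2) → out
#5 (-2,-2): internal coord -2 + (-2)·λ' = -1.17157; -1.17157 ∉ [-0.4, 0.2) → out
#6 (8,4): internal coord 8 + (4)·λ' = +6.34315; +6.34315 ∉ [-0.4, 0.2) → out
#7 (-3,-2): internal coord -3 + (-2)·λ' = -2.17157; -2.17157 ∉ [-0.4, 0.2) → out
#8 (7,8): internal coord 7 + (8)·λ' = +3.68629; +3.68629 ∉ [-0.4, 0.2) → out
#9 (0,1): internal coord 0 + (1)·λ' = -0.41421; -0.41421 ∉ [-0.4, 0.2) → out

2, 3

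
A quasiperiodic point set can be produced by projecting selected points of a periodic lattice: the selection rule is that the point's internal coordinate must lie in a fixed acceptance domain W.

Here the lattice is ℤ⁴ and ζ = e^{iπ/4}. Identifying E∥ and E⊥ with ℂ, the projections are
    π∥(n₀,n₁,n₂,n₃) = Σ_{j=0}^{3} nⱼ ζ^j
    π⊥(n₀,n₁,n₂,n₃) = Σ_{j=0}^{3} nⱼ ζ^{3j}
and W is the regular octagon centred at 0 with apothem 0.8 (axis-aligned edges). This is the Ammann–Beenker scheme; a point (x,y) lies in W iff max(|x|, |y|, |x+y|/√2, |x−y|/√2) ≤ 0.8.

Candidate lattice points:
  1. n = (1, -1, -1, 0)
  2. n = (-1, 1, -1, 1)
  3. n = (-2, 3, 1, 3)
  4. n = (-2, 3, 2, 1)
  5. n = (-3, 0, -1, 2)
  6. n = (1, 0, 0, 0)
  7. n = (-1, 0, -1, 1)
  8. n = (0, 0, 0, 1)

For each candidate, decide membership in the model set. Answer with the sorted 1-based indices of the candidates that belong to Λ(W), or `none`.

Internal map: ζ^{3j} for j=0..3 gives (1,0), (−√2/2,√2/2), (0,−1), (√2/2,√2/2).
#1 (1, -1, -1, 0): internal (1.70711, 0.29289); octagon support 1.70711 vs apothem 0.8 → ∉ W
#2 (-1, 1, -1, 1): internal (-1.00000, 2.41421); octagon support 2.41421 vs apothem 0.8 → ∉ W
#3 (-2, 3, 1, 3): internal (-2.00000, 3.24264); octagon support 3.70711 vs apothem 0.8 → ∉ W
#4 (-2, 3, 2, 1): internal (-3.41421, 0.82843); octagon support 3.41421 vs apothem 0.8 → ∉ W
#5 (-3, 0, -1, 2): internal (-1.58579, 2.41421); octagon support 2.82843 vs apothem 0.8 → ∉ W
#6 (1, 0, 0, 0): internal (1.00000, 0.00000); octagon support 1.00000 vs apothem 0.8 → ∉ W
#7 (-1, 0, -1, 1): internal (-0.29289, 1.70711); octagon support 1.70711 vs apothem 0.8 → ∉ W
#8 (0, 0, 0, 1): internal (0.70711, 0.70711); octagon support 1.00000 vs apothem 0.8 → ∉ W

none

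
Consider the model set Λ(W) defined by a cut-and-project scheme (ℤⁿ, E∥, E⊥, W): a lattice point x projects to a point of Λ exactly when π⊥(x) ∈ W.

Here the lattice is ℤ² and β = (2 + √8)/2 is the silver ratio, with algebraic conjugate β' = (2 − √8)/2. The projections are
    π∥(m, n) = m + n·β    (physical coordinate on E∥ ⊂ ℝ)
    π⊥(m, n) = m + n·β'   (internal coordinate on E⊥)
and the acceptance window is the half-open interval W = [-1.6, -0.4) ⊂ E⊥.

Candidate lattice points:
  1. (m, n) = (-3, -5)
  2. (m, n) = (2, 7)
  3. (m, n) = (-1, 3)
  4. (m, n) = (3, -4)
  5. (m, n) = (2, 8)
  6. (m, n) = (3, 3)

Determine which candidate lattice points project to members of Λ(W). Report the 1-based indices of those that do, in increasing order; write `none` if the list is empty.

Numerically β ≈ 2.414214 and β' = −1/β ≈ -0.414214.
[1] lift (-3,-5): star map gives -0.928932; window check -1.6 ≤ -0.928932 < -0.4 is true → IN Λ
[2] lift (2,7): star map gives -0.899495; window check -1.6 ≤ -0.899495 < -0.4 is true → IN Λ
[3] lift (-1,3): star map gives -2.242641; window check -1.6 ≤ -2.242641 < -0.4 is false → out
[4] lift (3,-4): star map gives 4.656854; window check -1.6 ≤ 4.656854 < -0.4 is false → out
[5] lift (2,8): star map gives -1.313708; window check -1.6 ≤ -1.313708 < -0.4 is true → IN Λ
[6] lift (3,3): star map gives 1.757359; window check -1.6 ≤ 1.757359 < -0.4 is false → out

1, 2, 5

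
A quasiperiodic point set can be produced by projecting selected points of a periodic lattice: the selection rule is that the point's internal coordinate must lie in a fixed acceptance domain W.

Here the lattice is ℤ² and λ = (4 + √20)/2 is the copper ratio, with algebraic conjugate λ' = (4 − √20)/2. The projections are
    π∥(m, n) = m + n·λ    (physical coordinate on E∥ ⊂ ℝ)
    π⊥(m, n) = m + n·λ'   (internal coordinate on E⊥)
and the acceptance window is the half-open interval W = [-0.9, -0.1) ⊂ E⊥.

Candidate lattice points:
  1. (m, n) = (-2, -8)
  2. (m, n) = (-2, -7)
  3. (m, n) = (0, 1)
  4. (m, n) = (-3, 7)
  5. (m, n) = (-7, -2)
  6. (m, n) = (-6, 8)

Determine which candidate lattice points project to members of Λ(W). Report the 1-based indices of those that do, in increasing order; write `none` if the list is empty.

1, 2, 3

Numerically λ ≈ 4.2361 and λ' = −1/λ ≈ -0.2361.
candidate 1: (m,n)=(-2,-8) → π∥ = -2-8·λ ≈ -35.8885, π⊥ = -2-8·λ' ≈ -0.1115 ∈ [-0.9, -0.1) ⇒ IN Λ
candidate 2: (m,n)=(-2,-7) → π∥ = -2-7·λ ≈ -31.6525, π⊥ = -2-7·λ' ≈ -0.3475 ∈ [-0.9, -0.1) ⇒ IN Λ
candidate 3: (m,n)=(0,1) → π∥ = 0+1·λ ≈ 4.2361, π⊥ = 0+1·λ' ≈ -0.2361 ∈ [-0.9, -0.1) ⇒ IN Λ
candidate 4: (m,n)=(-3,7) → π∥ = -3+7·λ ≈ 26.6525, π⊥ = -3+7·λ' ≈ -4.6525 ∉ [-0.9, -0.1) ⇒ out
candidate 5: (m,n)=(-7,-2) → π∥ = -7-2·λ ≈ -15.4721, π⊥ = -7-2·λ' ≈ -6.5279 ∉ [-0.9, -0.1) ⇒ out
candidate 6: (m,n)=(-6,8) → π∥ = -6+8·λ ≈ 27.8885, π⊥ = -6+8·λ' ≈ -7.8885 ∉ [-0.9, -0.1) ⇒ out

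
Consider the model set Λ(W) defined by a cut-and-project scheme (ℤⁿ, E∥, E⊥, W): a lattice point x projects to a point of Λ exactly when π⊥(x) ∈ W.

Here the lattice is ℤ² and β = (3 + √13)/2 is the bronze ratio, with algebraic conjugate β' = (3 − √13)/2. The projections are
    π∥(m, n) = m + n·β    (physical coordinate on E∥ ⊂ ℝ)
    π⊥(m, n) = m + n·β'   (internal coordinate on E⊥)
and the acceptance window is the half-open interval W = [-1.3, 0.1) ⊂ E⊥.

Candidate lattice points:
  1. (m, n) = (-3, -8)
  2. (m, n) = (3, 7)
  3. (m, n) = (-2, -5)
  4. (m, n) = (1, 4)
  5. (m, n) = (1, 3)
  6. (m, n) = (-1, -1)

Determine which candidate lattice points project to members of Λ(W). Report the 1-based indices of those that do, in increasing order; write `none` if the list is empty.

β' = (3−√13)/2 ≈ -0.3028.
[1] lift (-3,-8): star map gives -0.5778; window check -1.3 ≤ -0.5778 < 0.1 is true → IN Λ
[2] lift (3,7): star map gives 0.8806; window check -1.3 ≤ 0.8806 < 0.1 is false → out
[3] lift (-2,-5): star map gives -0.4861; window check -1.3 ≤ -0.4861 < 0.1 is true → IN Λ
[4] lift (1,4): star map gives -0.2111; window check -1.3 ≤ -0.2111 < 0.1 is true → IN Λ
[5] lift (1,3): star map gives 0.0917; window check -1.3 ≤ 0.0917 < 0.1 is true → IN Λ
[6] lift (-1,-1): star map gives -0.6972; window check -1.3 ≤ -0.6972 < 0.1 is true → IN Λ

1, 3, 4, 5, 6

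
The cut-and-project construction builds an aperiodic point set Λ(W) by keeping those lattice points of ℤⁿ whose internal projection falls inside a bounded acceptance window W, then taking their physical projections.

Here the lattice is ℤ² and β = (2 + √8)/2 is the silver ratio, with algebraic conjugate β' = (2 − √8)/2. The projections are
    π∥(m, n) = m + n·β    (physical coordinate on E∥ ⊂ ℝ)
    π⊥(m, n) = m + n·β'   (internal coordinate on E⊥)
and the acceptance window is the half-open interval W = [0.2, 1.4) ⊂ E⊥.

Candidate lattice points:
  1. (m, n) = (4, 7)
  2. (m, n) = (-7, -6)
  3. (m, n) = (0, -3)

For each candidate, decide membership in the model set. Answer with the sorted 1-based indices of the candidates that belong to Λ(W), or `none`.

1, 3

Compute β' = (2−√8)/2 = -0.41421, so π⊥(m,n) = m -0.41421·n.
[1] lift (4,7): star map gives 1.10051; window check 0.2 ≤ 1.10051 < 1.4 is true → IN Λ
[2] lift (-7,-6): star map gives -4.51472; window check 0.2 ≤ -4.51472 < 1.4 is false → out
[3] lift (0,-3): star map gives 1.24264; window check 0.2 ≤ 1.24264 < 1.4 is true → IN Λ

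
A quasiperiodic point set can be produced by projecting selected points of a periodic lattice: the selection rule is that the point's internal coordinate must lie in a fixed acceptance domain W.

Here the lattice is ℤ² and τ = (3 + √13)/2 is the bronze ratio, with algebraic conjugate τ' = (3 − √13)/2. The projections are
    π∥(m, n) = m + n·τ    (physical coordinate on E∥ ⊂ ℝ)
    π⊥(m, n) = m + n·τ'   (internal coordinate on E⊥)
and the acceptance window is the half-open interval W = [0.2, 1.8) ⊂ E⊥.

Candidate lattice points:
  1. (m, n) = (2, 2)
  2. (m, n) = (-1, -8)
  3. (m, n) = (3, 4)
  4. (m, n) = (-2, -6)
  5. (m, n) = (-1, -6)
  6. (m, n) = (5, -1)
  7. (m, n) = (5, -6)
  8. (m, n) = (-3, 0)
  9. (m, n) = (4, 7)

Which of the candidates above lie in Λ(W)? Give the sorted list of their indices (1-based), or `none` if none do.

Compute τ' = (3−√13)/2 = -0.302776, so π⊥(m,n) = m -0.302776·n.
[1] lift (2,2): star map gives 1.394449; window check 0.2 ≤ 1.394449 < 1.8 is true → IN Λ
[2] lift (-1,-8): star map gives 1.422205; window check 0.2 ≤ 1.422205 < 1.8 is true → IN Λ
[3] lift (3,4): star map gives 1.788897; window check 0.2 ≤ 1.788897 < 1.8 is true → IN Λ
[4] lift (-2,-6): star map gives -0.183346; window check 0.2 ≤ -0.183346 < 1.8 is false → out
[5] lift (-1,-6): star map gives 0.816654; window check 0.2 ≤ 0.816654 < 1.8 is true → IN Λ
[6] lift (5,-1): star map gives 5.302776; window check 0.2 ≤ 5.302776 < 1.8 is false → out
[7] lift (5,-6): star map gives 6.816654; window check 0.2 ≤ 6.816654 < 1.8 is false → out
[8] lift (-3,0): star map gives -3.000000; window check 0.2 ≤ -3.000000 < 1.8 is false → out
[9] lift (4,7): star map gives 1.880571; window check 0.2 ≤ 1.880571 < 1.8 is false → out

1, 2, 3, 5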